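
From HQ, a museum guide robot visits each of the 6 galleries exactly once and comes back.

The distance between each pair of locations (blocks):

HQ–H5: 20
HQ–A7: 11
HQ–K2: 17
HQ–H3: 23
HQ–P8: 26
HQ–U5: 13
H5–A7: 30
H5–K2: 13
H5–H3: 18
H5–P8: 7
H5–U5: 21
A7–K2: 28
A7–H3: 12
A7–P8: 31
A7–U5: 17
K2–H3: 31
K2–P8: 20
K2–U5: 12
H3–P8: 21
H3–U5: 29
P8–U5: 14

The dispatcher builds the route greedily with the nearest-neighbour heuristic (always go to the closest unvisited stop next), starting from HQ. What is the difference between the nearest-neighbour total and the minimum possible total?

HQ: A7=11, U5=13, K2=17, H5=20, H3=23, P8=26 ⇒ A7
A7: H3=12, U5=17, K2=28, H5=30, P8=31 ⇒ H3
H3: H5=18, P8=21, U5=29, K2=31 ⇒ H5
H5: P8=7, K2=13, U5=21 ⇒ P8
P8: U5=14, K2=20 ⇒ U5
U5: K2=12 ⇒ K2
NN route HQ → A7 → H3 → H5 → P8 → U5 → K2 → HQ costs 91.
Optimal: HQ → A7 → H3 → P8 → H5 → K2 → U5 → HQ costs 89 (by enumerating all 360 distinct tours).
Excess = 91 − 89 = 2.

Excess over optimum: 2 blocks.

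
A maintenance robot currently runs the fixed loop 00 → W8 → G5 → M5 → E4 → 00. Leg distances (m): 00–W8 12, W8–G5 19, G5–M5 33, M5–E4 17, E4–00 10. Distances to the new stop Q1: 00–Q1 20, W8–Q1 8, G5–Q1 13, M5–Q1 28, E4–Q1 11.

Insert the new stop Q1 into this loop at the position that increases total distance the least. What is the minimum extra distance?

Insertion cost between consecutive stops i–j is d(i,Q1) + d(Q1,j) − d(i,j):
  between 00 and W8: 20 + 8 − 12 = 16
  between W8 and G5: 8 + 13 − 19 = 2
  between G5 and M5: 13 + 28 − 33 = 8
  between M5 and E4: 28 + 11 − 17 = 22
  between E4 and 00: 11 + 20 − 10 = 21
Cheapest insertion is between W8 and G5, adding 2.
New total = 91 + 2 = 93.

Minimum extra distance: 2 m, inserting Q1 between W8 and G5.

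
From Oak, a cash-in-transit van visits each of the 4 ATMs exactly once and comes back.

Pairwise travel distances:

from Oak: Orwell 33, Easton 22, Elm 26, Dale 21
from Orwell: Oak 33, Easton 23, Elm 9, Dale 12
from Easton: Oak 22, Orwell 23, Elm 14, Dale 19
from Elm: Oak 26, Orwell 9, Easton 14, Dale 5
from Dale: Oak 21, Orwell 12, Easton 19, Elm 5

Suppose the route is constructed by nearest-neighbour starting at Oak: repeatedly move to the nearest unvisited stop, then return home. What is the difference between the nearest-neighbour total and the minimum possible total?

From Oak: Dale=21, Easton=22, Elm=26, Orwell=33 → choose Dale (21).
From Dale: Elm=5, Orwell=12, Easton=19 → choose Elm (5).
From Elm: Orwell=9, Easton=14 → choose Orwell (9).
From Orwell: Easton=23 → choose Easton (23).
NN route Oak → Dale → Elm → Orwell → Easton → Oak costs 80.
Optimal: Oak → Easton → Elm → Orwell → Dale → Oak costs 78 (by enumerating all 12 distinct tours).
Excess = 80 − 78 = 2.

The nearest-neighbour route is 2 longer than optimal.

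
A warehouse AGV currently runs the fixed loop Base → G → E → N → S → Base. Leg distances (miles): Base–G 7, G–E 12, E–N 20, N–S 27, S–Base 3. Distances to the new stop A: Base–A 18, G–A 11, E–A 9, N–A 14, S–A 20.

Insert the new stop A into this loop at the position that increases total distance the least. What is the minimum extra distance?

Insertion cost between consecutive stops i–j is d(i,A) + d(A,j) − d(i,j):
  between Base and G: 18 + 11 − 7 = 22
  between G and E: 11 + 9 − 12 = 8
  between E and N: 9 + 14 − 20 = 3
  between N and S: 14 + 20 − 27 = 7
  between S and Base: 20 + 18 − 3 = 35
Cheapest insertion is between E and N, adding 3.
New total = 69 + 3 = 72.

+3 miles — insert A between E and N.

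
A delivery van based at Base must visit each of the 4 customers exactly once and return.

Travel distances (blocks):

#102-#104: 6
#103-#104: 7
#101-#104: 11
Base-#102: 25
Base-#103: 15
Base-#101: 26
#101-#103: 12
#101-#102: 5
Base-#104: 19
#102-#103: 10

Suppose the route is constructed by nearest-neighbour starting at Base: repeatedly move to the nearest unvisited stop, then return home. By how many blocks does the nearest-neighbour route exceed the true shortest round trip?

Base: #103=15, #104=19, #102=25, #101=26 ⇒ #103
#103: #104=7, #102=10, #101=12 ⇒ #104
#104: #102=6, #101=11 ⇒ #102
#102: #101=5 ⇒ #101
NN route Base → #103 → #104 → #102 → #101 → Base costs 59.
Optimal: Base → #103 → #101 → #102 → #104 → Base costs 57 (by enumerating all 12 distinct tours).
Excess = 59 − 57 = 2.

The nearest-neighbour route is 2 blocks longer than optimal.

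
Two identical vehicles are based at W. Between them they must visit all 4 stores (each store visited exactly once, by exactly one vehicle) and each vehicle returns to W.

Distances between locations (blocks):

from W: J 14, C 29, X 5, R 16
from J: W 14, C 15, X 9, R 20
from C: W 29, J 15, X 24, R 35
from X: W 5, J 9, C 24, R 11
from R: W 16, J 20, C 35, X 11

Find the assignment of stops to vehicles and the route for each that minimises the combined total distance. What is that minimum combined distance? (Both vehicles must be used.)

Minimum combined distance: 90 blocks.

There are 2^3 − 1 = 7 ways to divide the 4 stops into two non-empty groups. For each, the best each vehicle can do is its own shortest tour through its group:
  {J} + {C, X, R}: 28 + 80 = 108
  {C} + {J, X, R}: 58 + 50 = 108
  {J, C} + {X, R}: 58 + 32 = 90
  {X} + {J, C, R}: 10 + 80 = 90
  {J, X} + {C, R}: 28 + 80 = 108
  {C, X} + {J, R}: 58 + 50 = 108
  … (7 splits in total)
Best: vehicle 1 W → J → C → W = 58; vehicle 2 W → X → R → W = 32; combined 90.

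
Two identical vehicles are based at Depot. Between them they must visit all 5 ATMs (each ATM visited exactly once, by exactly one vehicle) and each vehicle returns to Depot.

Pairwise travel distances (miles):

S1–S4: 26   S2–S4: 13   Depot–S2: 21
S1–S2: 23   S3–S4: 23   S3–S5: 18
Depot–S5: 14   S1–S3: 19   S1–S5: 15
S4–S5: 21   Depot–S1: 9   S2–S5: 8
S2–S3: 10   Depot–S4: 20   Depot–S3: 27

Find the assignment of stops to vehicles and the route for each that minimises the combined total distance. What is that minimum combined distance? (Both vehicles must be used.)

93 miles — the smallest possible combined total.

Try each way of splitting the stops between the two vehicles (each non-empty) and, for each split, find the best tour for each vehicle:
  {S1} + {S2, S3, S4, S5}: 18 + 75 = 93
  {S2} + {S1, S3, S4, S5}: 42 + 85 = 127
  {S1, S2} + {S3, S4, S5}: 53 + 75 = 128
  {S3} + {S1, S2, S4, S5}: 54 + 65 = 119
  {S1, S3} + {S2, S4, S5}: 55 + 55 = 110
  {S2, S3} + {S1, S4, S5}: 58 + 65 = 123
  … (15 splits in total)
Best: vehicle 1 Depot → S1 → Depot = 18; vehicle 2 Depot → S4 → S2 → S3 → S5 → Depot = 75; combined 93.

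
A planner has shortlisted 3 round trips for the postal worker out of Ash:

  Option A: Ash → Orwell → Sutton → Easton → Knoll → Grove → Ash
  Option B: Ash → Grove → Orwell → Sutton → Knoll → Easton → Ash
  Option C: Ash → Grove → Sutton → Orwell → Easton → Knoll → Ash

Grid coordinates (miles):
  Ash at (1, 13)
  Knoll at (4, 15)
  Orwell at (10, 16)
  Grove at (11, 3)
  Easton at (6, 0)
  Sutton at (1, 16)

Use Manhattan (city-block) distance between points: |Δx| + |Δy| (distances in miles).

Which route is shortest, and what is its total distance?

Option A: 12 + 9 + 21 + 17 + 19 + 20 = 98
Option B: 20 + 14 + 9 + 4 + 17 + 18 = 82
Option C: 20 + 23 + 9 + 20 + 17 + 5 = 94

82 miles — Option B is the shortest.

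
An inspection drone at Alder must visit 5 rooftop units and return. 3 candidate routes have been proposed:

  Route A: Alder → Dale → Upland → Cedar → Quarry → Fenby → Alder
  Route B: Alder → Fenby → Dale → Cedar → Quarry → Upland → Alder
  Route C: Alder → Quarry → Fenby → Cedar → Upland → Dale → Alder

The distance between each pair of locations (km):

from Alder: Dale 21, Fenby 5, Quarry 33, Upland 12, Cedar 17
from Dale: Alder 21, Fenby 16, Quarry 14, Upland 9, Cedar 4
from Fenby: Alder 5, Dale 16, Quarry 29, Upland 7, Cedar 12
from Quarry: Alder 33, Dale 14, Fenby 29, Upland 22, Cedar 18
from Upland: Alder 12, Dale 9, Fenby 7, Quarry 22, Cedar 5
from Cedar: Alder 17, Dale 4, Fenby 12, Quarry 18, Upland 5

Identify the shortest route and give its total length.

Route A: 21 + 9 + 5 + 18 + 29 + 5 = 87
Route B: 5 + 16 + 4 + 18 + 22 + 12 = 77
Route C: 33 + 29 + 12 + 5 + 9 + 21 = 109

Shortest is Route B, total 77 km.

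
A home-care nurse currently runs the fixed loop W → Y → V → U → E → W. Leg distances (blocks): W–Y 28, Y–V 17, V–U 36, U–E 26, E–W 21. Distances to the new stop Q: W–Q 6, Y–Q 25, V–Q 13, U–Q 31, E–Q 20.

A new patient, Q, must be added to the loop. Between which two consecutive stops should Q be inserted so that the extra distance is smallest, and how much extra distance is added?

Minimum extra distance: 3 blocks, inserting Q between W and Y.

Insertion cost between consecutive stops i–j is d(i,Q) + d(Q,j) − d(i,j):
  between W and Y: 6 + 25 − 28 = 3
  between Y and V: 25 + 13 − 17 = 21
  between V and U: 13 + 31 − 36 = 8
  between U and E: 31 + 20 − 26 = 25
  between E and W: 20 + 6 − 21 = 5
Cheapest insertion is between W and Y, adding 3.
New total = 128 + 3 = 131.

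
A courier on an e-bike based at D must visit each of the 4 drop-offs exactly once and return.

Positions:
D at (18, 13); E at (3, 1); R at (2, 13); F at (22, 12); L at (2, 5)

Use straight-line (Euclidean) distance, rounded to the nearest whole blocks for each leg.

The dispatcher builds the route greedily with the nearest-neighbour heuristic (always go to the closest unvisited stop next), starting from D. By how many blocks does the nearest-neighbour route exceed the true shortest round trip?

D: F=4, R=16, L=18, E=19 ⇒ F
F: R=20, L=21, E=22 ⇒ R
R: L=8, E=12 ⇒ L
L: E=4 ⇒ E
NN route D → F → R → L → E → D costs 55.
Optimal: D → R → L → E → F → D costs 54 (by enumerating all 12 distinct tours).
Excess = 55 − 54 = 1.

The nearest-neighbour route is 1 blocks longer than optimal.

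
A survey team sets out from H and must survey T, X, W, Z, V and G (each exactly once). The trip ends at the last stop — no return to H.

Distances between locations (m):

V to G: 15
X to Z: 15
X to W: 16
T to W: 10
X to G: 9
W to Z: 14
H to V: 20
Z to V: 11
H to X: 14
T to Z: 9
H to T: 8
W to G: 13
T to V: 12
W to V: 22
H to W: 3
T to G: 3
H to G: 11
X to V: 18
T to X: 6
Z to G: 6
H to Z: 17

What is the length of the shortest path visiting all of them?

Shortest open route: 45 m.

There are 6! = 720 possible orderings.
H → T → X → W → Z → V → G: 8+6+16+14+11+15 = 70
H → T → X → W → Z → G → V: 8+6+16+14+6+15 = 65
H → T → X → W → V → Z → G: 8+6+16+22+11+6 = 69
H → T → X → W → V → G → Z: 8+6+16+22+15+6 = 73
H → T → X → W → G → Z → V: 8+6+16+13+6+11 = 60
H → T → X → W → G → V → Z: 8+6+16+13+15+11 = 69
H → T → X → Z → W → V → G: 8+6+15+14+22+15 = 80
H → T → X → Z → W → G → V: 8+6+15+14+13+15 = 71
… (712 more)
H → W → T → X → G → Z → V: 3+10+6+9+6+11 = 45  ← best
The minimum is 45.
One shortest path: H → W → T → X → G → Z → V.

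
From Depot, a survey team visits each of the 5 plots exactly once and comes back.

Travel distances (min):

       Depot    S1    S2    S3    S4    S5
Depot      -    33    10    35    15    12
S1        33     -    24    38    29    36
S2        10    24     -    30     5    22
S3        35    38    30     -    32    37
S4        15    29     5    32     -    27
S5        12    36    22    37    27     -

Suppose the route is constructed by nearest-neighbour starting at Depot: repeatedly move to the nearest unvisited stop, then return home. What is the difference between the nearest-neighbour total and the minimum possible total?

20 min longer than the optimal tour.

Depot: S2=10, S5=12, S4=15, S1=33, S3=35 ⇒ S2
S2: S4=5, S5=22, S1=24, S3=30 ⇒ S4
S4: S5=27, S1=29, S3=32 ⇒ S5
S5: S1=36, S3=37 ⇒ S1
S1: S3=38 ⇒ S3
NN route Depot → S2 → S4 → S5 → S1 → S3 → Depot costs 151.
Optimal: Depot → S2 → S4 → S1 → S3 → S5 → Depot costs 131 (by enumerating all 60 distinct tours).
Excess = 151 − 131 = 20.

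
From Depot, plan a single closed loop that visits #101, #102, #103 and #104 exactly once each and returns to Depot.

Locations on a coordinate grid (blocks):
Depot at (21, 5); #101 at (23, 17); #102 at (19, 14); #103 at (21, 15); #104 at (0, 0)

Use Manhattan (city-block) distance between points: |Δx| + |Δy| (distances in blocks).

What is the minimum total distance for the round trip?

Shortest round trip = 80 blocks.

With 4 stops there are 4!/2 = 12 distinct round trips (a route and its reverse cost the same).
Depot → #101 → #102 → #103 → #104 → Depot: 14+7+3+36+26 = 86
Depot → #101 → #102 → #104 → #103 → Depot: 14+7+33+36+10 = 100
Depot → #101 → #103 → #102 → #104 → Depot: 14+4+3+33+26 = 80
Depot → #101 → #103 → #104 → #102 → Depot: 14+4+36+33+11 = 98
Depot → #101 → #104 → #102 → #103 → Depot: 14+40+33+3+10 = 100
Depot → #101 → #104 → #103 → #102 → Depot: 14+40+36+3+11 = 104
Depot → #102 → #101 → #103 → #104 → Depot: 11+7+4+36+26 = 84
Depot → #102 → #101 → #104 → #103 → Depot: 11+7+40+36+10 = 104
Depot → #102 → #103 → #101 → #104 → Depot: 11+3+4+40+26 = 84
Depot → #102 → #104 → #101 → #103 → Depot: 11+33+40+4+10 = 98
Depot → #103 → #101 → #102 → #104 → Depot: 10+4+7+33+26 = 80
Depot → #103 → #102 → #101 → #104 → Depot: 10+3+7+40+26 = 86
The minimum is 80.
One optimal route: Depot → #101 → #103 → #102 → #104 → Depot (or its reverse).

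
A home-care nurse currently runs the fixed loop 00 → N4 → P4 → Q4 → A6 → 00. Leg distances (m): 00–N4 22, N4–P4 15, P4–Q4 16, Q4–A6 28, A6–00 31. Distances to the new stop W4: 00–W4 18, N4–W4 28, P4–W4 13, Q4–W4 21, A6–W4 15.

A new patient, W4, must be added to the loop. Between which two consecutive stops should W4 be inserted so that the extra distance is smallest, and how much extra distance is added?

Insertion cost between consecutive stops i–j is d(i,W4) + d(W4,j) − d(i,j):
  between 00 and N4: 18 + 28 − 22 = 24
  between N4 and P4: 28 + 13 − 15 = 26
  between P4 and Q4: 13 + 21 − 16 = 18
  between Q4 and A6: 21 + 15 − 28 = 8
  between A6 and 00: 15 + 18 − 31 = 2
Cheapest insertion is between A6 and 00, adding 2.
New total = 112 + 2 = 114.

+2 m — insert W4 between A6 and 00.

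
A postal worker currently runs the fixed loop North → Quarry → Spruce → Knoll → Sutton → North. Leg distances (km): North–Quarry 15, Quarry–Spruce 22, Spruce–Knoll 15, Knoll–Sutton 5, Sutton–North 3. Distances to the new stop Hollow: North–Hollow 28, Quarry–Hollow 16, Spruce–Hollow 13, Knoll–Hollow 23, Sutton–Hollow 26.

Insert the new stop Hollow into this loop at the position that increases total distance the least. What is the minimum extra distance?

Insertion cost between consecutive stops i–j is d(i,Hollow) + d(Hollow,j) − d(i,j):
  between North and Quarry: 28 + 16 − 15 = 29
  between Quarry and Spruce: 16 + 13 − 22 = 7
  between Spruce and Knoll: 13 + 23 − 15 = 21
  between Knoll and Sutton: 23 + 26 − 5 = 44
  between Sutton and North: 26 + 28 − 3 = 51
Cheapest insertion is between Quarry and Spruce, adding 7.
New total = 60 + 7 = 67.

Adding 7 km by placing Hollow on the Quarry–Spruce leg.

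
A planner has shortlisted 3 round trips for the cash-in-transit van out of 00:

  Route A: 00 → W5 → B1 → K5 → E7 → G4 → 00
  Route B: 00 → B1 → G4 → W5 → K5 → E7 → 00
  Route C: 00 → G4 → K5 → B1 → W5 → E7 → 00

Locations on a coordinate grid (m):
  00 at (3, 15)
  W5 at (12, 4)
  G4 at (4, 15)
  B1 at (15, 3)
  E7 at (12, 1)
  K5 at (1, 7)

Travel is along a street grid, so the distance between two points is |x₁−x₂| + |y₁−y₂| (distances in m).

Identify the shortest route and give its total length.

Route A: 20 + 4 + 18 + 17 + 22 + 1 = 82
Route B: 24 + 23 + 19 + 14 + 17 + 23 = 120
Route C: 1 + 11 + 18 + 4 + 3 + 23 = 60

60 m — Route C is the shortest.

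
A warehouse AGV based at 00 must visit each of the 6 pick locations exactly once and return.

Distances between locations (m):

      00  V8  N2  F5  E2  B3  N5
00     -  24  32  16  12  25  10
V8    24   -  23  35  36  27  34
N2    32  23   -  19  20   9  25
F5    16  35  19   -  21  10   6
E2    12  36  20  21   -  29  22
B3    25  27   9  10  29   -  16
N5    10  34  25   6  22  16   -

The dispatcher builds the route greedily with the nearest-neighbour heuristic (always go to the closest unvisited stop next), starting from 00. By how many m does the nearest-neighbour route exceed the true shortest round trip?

Excess over optimum: 9 m.

From 00: N5=10, E2=12, F5=16, V8=24, B3=25, N2=32 → choose N5 (10).
From N5: F5=6, B3=16, E2=22, N2=25, V8=34 → choose F5 (6).
From F5: B3=10, N2=19, E2=21, V8=35 → choose B3 (10).
From B3: N2=9, V8=27, E2=29 → choose N2 (9).
From N2: E2=20, V8=23 → choose E2 (20).
From E2: V8=36 → choose V8 (36).
NN route 00 → N5 → F5 → B3 → N2 → E2 → V8 → 00 costs 115.
Optimal: 00 → V8 → N2 → B3 → F5 → N5 → E2 → 00 costs 106 (by enumerating all 360 distinct tours).
Excess = 115 − 106 = 9.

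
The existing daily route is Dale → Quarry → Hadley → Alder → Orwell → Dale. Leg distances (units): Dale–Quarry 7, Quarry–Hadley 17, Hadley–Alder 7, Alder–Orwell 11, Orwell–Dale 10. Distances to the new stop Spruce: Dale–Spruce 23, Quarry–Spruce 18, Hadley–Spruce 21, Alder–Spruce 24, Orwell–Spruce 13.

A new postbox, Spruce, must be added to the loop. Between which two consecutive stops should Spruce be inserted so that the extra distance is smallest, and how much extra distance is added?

Insertion cost between consecutive stops i–j is d(i,Spruce) + d(Spruce,j) − d(i,j):
  between Dale and Quarry: 23 + 18 − 7 = 34
  between Quarry and Hadley: 18 + 21 − 17 = 22
  between Hadley and Alder: 21 + 24 − 7 = 38
  between Alder and Orwell: 24 + 13 − 11 = 26
  between Orwell and Dale: 13 + 23 − 10 = 26
Cheapest insertion is between Quarry and Hadley, adding 22.
New total = 52 + 22 = 74.

Minimum extra distance: 22, inserting Spruce between Quarry and Hadley.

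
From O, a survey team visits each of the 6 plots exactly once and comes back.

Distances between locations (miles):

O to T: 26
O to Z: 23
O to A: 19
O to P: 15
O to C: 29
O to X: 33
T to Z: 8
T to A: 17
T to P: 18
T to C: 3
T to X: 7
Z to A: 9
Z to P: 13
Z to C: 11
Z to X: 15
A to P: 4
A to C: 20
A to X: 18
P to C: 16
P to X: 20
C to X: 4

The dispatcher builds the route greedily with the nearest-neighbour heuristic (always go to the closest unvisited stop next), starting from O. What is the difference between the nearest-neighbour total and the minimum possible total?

O: P=15, A=19, Z=23, T=26, C=29, X=33 ⇒ P
P: A=4, Z=13, C=16, T=18, X=20 ⇒ A
A: Z=9, T=17, X=18, C=20 ⇒ Z
Z: T=8, C=11, X=15 ⇒ T
T: C=3, X=7 ⇒ C
C: X=4 ⇒ X
NN route O → P → A → Z → T → C → X → O costs 76.
Optimal: O → Z → T → C → X → A → P → O costs 75 (by enumerating all 360 distinct tours).
Excess = 76 − 75 = 1.

Excess over optimum: 1 miles.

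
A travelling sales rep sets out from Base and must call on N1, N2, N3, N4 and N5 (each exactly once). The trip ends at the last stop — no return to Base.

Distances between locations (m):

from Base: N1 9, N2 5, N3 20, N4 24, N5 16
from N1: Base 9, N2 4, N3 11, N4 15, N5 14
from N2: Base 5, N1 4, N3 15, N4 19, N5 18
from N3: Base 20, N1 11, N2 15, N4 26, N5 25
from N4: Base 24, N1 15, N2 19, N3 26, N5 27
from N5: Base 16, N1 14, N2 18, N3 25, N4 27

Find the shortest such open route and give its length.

There are 5! = 120 possible orderings.
Base - N1 - N2 - N3 - N4 - N5: 9+4+15+26+27 = 81
Base - N1 - N2 - N3 - N5 - N4: 9+4+15+25+27 = 80
Base - N1 - N2 - N4 - N3 - N5: 9+4+19+26+25 = 83
Base - N1 - N2 - N4 - N5 - N3: 9+4+19+27+25 = 84
Base - N1 - N2 - N5 - N3 - N4: 9+4+18+25+26 = 82
Base - N1 - N2 - N5 - N4 - N3: 9+4+18+27+26 = 84
Base - N1 - N3 - N2 - N4 - N5: 9+11+15+19+27 = 81
Base - N1 - N3 - N2 - N5 - N4: 9+11+15+18+27 = 80
Base - N1 - N3 - N4 - N2 - N5: 9+11+26+19+18 = 83
Base - N1 - N3 - N4 - N5 - N2: 9+11+26+27+18 = 91
Base - N1 - N3 - N5 - N2 - N4: 9+11+25+18+19 = 82
Base - N1 - N3 - N5 - N4 - N2: 9+11+25+27+19 = 91
Base - N1 - N4 - N2 - N3 - N5: 9+15+19+15+25 = 83
Base - N1 - N4 - N2 - N5 - N3: 9+15+19+18+25 = 86
… (106 more)
Base - N2 - N1 - N3 - N5 - N4: 5+4+11+25+27 = 72  ← best
The minimum is 72.
One shortest path: Base → N2 → N1 → N3 → N5 → N4.

Minimum one-way distance = 72 m.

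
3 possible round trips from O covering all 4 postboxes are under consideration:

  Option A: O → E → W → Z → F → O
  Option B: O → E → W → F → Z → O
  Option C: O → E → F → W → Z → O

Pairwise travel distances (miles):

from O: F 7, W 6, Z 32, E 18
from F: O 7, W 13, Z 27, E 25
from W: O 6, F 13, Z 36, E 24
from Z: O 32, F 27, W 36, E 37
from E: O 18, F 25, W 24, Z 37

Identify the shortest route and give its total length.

112 miles — Option A is the shortest.

Option A: 18 + 24 + 36 + 27 + 7 = 112
Option B: 18 + 24 + 13 + 27 + 32 = 114
Option C: 18 + 25 + 13 + 36 + 32 = 124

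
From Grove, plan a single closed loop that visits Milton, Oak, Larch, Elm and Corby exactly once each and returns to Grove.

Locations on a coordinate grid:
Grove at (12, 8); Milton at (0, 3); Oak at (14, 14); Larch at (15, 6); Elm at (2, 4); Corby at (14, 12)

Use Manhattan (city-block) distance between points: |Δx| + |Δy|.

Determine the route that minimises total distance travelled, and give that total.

Shortest round trip = 52.

Grove-Milton-Oak-Larch-Elm-Corby-Grove: 17+25+9+15+20+6 = 92
Grove-Milton-Oak-Larch-Corby-Elm-Grove: 17+25+9+7+20+14 = 92
Grove-Milton-Oak-Elm-Larch-Corby-Grove: 17+25+22+15+7+6 = 92
Grove-Milton-Oak-Elm-Corby-Larch-Grove: 17+25+22+20+7+5 = 96
Grove-Milton-Oak-Corby-Larch-Elm-Grove: 17+25+2+7+15+14 = 80
Grove-Milton-Oak-Corby-Elm-Larch-Grove: 17+25+2+20+15+5 = 84
Grove-Milton-Larch-Oak-Elm-Corby-Grove: 17+18+9+22+20+6 = 92
Grove-Milton-Larch-Oak-Corby-Elm-Grove: 17+18+9+2+20+14 = 80
Grove-Milton-Larch-Elm-Oak-Corby-Grove: 17+18+15+22+2+6 = 80
Grove-Milton-Larch-Elm-Corby-Oak-Grove: 17+18+15+20+2+8 = 80
Grove-Milton-Larch-Corby-Oak-Elm-Grove: 17+18+7+2+22+14 = 80
Grove-Milton-Larch-Corby-Elm-Oak-Grove: 17+18+7+20+22+8 = 92
Grove-Milton-Elm-Oak-Larch-Corby-Grove: 17+3+22+9+7+6 = 64
Grove-Milton-Elm-Oak-Corby-Larch-Grove: 17+3+22+2+7+5 = 56
… (46 more)
Grove-Milton-Elm-Larch-Oak-Corby-Grove: 17+3+15+9+2+6 = 52  ← best
The minimum is 52.
One optimal route: Grove → Milton → Elm → Larch → Oak → Corby → Grove (or its reverse).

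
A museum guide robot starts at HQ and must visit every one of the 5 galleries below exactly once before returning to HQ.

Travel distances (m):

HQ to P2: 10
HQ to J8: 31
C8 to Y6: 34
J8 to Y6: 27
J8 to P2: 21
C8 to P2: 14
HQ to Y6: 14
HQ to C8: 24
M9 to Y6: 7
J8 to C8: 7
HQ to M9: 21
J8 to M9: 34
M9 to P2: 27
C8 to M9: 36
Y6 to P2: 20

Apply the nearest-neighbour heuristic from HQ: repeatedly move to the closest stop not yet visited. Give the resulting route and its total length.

From HQ: distances to unvisited — P2=10, Y6=14, M9=21, C8=24, J8=31. Nearest is P2 (10).
From P2: distances to unvisited — C8=14, Y6=20, J8=21, M9=27. Nearest is C8 (14).
From C8: distances to unvisited — J8=7, Y6=34, M9=36. Nearest is J8 (7).
From J8: distances to unvisited — Y6=27, M9=34. Nearest is Y6 (27).
From Y6: distances to unvisited — M9=7. Nearest is M9 (7).
Return M9→HQ: 21.
Total = 10 + 14 + 7 + 27 + 7 + 21 = 86.

86 m along HQ → P2 → C8 → J8 → Y6 → M9 → HQ.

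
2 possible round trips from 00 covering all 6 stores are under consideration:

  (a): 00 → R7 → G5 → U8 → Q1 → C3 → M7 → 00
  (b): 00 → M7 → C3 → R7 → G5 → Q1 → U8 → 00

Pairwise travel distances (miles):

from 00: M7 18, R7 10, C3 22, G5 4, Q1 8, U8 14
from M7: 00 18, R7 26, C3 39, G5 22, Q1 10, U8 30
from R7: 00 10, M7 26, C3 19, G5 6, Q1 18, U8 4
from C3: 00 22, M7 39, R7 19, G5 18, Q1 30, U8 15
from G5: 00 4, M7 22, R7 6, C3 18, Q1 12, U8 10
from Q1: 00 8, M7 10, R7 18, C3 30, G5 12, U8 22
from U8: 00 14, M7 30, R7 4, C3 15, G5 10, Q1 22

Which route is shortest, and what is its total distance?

130 miles — (b) is the shortest.

(a): 10 + 6 + 10 + 22 + 30 + 39 + 18 = 135
(b): 18 + 39 + 19 + 6 + 12 + 22 + 14 = 130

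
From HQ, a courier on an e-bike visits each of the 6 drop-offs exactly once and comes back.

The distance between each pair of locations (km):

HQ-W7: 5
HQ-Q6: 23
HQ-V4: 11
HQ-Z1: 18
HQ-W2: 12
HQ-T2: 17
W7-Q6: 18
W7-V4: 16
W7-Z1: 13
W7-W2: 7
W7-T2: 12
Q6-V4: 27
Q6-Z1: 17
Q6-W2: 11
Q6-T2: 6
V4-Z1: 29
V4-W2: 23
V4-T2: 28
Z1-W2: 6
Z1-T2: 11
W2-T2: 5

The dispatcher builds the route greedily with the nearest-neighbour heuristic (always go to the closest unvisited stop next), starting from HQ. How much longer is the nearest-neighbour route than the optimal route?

HQ: W7=5, V4=11, W2=12, T2=17, Z1=18, Q6=23 ⇒ W7
W7: W2=7, T2=12, Z1=13, V4=16, Q6=18 ⇒ W2
W2: T2=5, Z1=6, Q6=11, V4=23 ⇒ T2
T2: Q6=6, Z1=11, V4=28 ⇒ Q6
Q6: Z1=17, V4=27 ⇒ Z1
Z1: V4=29 ⇒ V4
NN route HQ → W7 → W2 → T2 → Q6 → Z1 → V4 → HQ costs 80.
Optimal: HQ → W7 → Z1 → W2 → T2 → Q6 → V4 → HQ costs 73 (by enumerating all 360 distinct tours).
Excess = 80 − 73 = 7.

7 km longer than the optimal tour.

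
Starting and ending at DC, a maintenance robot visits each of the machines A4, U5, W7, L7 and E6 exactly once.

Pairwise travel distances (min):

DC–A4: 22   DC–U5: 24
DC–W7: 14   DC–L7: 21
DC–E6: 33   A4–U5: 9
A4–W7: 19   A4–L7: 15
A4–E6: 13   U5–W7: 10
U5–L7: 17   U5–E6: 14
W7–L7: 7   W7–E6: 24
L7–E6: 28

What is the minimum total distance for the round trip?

Shortest round trip = 87 min.

DC - A4 - U5 - W7 - L7 - E6 - DC: 22+9+10+7+28+33 = 109
DC - A4 - U5 - W7 - E6 - L7 - DC: 22+9+10+24+28+21 = 114
DC - A4 - U5 - L7 - W7 - E6 - DC: 22+9+17+7+24+33 = 112
DC - A4 - U5 - L7 - E6 - W7 - DC: 22+9+17+28+24+14 = 114
DC - A4 - U5 - E6 - W7 - L7 - DC: 22+9+14+24+7+21 = 97
DC - A4 - U5 - E6 - L7 - W7 - DC: 22+9+14+28+7+14 = 94
DC - A4 - W7 - U5 - L7 - E6 - DC: 22+19+10+17+28+33 = 129
DC - A4 - W7 - U5 - E6 - L7 - DC: 22+19+10+14+28+21 = 114
DC - A4 - W7 - L7 - U5 - E6 - DC: 22+19+7+17+14+33 = 112
DC - A4 - W7 - L7 - E6 - U5 - DC: 22+19+7+28+14+24 = 114
DC - A4 - W7 - E6 - U5 - L7 - DC: 22+19+24+14+17+21 = 117
DC - A4 - W7 - E6 - L7 - U5 - DC: 22+19+24+28+17+24 = 134
DC - A4 - L7 - U5 - W7 - E6 - DC: 22+15+17+10+24+33 = 121
DC - A4 - L7 - U5 - E6 - W7 - DC: 22+15+17+14+24+14 = 106
… (46 more)
DC - A4 - E6 - U5 - W7 - L7 - DC: 22+13+14+10+7+21 = 87  ← best
The minimum is 87.
One optimal route: DC → A4 → E6 → U5 → W7 → L7 → DC (or its reverse).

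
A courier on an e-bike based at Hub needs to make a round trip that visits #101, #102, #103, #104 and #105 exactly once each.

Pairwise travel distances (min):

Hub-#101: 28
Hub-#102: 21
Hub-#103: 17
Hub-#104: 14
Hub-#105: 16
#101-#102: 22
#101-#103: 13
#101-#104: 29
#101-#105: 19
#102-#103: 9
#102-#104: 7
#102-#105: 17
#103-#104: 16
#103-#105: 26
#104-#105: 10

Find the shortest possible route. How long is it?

Minimum total distance: 78 min.

With 5 stops there are 5!/2 = 60 distinct round trips (a route and its reverse cost the same).
Hub → #101 → #102 → #103 → #104 → #105 → Hub: 28+22+9+16+10+16 = 101
Hub → #101 → #102 → #103 → #105 → #104 → Hub: 28+22+9+26+10+14 = 109
Hub → #101 → #102 → #104 → #103 → #105 → Hub: 28+22+7+16+26+16 = 115
Hub → #101 → #102 → #104 → #105 → #103 → Hub: 28+22+7+10+26+17 = 110
Hub → #101 → #102 → #105 → #103 → #104 → Hub: 28+22+17+26+16+14 = 123
Hub → #101 → #102 → #105 → #104 → #103 → Hub: 28+22+17+10+16+17 = 110
Hub → #101 → #103 → #102 → #104 → #105 → Hub: 28+13+9+7+10+16 = 83
Hub → #101 → #103 → #102 → #105 → #104 → Hub: 28+13+9+17+10+14 = 91
Hub → #101 → #103 → #104 → #102 → #105 → Hub: 28+13+16+7+17+16 = 97
Hub → #101 → #103 → #104 → #105 → #102 → Hub: 28+13+16+10+17+21 = 105
Hub → #101 → #103 → #105 → #102 → #104 → Hub: 28+13+26+17+7+14 = 105
Hub → #101 → #103 → #105 → #104 → #102 → Hub: 28+13+26+10+7+21 = 105
Hub → #101 → #104 → #102 → #103 → #105 → Hub: 28+29+7+9+26+16 = 115
Hub → #101 → #104 → #102 → #105 → #103 → Hub: 28+29+7+17+26+17 = 124
… (46 more)
Hub → #104 → #102 → #103 → #101 → #105 → Hub: 14+7+9+13+19+16 = 78  ← best
The minimum is 78.
One optimal route: Hub → #104 → #102 → #103 → #101 → #105 → Hub (or its reverse).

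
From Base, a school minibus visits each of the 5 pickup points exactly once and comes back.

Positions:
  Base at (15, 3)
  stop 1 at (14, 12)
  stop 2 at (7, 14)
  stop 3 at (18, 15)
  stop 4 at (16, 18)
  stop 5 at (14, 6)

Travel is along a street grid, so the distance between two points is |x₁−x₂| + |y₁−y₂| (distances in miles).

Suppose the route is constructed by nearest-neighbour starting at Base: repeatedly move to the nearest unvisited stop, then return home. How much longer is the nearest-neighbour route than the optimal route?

Excess over optimum: 2 miles.

Base: stop 5=4, stop 1=10, stop 3=15, stop 4=16, stop 2=19 ⇒ stop 5
stop 5: stop 1=6, stop 3=13, stop 4=14, stop 2=15 ⇒ stop 1
stop 1: stop 3=7, stop 4=8, stop 2=9 ⇒ stop 3
stop 3: stop 4=5, stop 2=12 ⇒ stop 4
stop 4: stop 2=13 ⇒ stop 2
NN route Base → stop 5 → stop 1 → stop 3 → stop 4 → stop 2 → Base costs 54.
Optimal: Base → stop 3 → stop 4 → stop 2 → stop 1 → stop 5 → Base costs 52 (by enumerating all 60 distinct tours).
Excess = 54 − 52 = 2.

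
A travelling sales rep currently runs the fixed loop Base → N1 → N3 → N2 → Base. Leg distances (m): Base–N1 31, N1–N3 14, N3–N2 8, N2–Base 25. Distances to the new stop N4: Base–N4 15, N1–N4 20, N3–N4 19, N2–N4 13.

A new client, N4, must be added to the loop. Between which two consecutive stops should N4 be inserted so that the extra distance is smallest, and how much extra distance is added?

Insertion cost between consecutive stops i–j is d(i,N4) + d(N4,j) − d(i,j):
  between Base and N1: 15 + 20 − 31 = 4
  between N1 and N3: 20 + 19 − 14 = 25
  between N3 and N2: 19 + 13 − 8 = 24
  between N2 and Base: 13 + 15 − 25 = 3
Cheapest insertion is between N2 and Base, adding 3.
New total = 78 + 3 = 81.

Minimum extra distance: 3 m, inserting N4 between N2 and Base.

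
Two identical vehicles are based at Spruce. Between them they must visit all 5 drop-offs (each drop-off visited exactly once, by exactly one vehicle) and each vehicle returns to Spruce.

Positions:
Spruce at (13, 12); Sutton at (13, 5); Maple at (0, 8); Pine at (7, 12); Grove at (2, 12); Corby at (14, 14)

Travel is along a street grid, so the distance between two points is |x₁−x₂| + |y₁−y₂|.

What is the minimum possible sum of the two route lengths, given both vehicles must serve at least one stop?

Check every non-empty split of the stops between the two vehicles; for each half take its own optimal tour:
  {Sutton} + {Maple, Pine, Grove, Corby}: 14 + 40 = 54
  {Maple} + {Sutton, Pine, Grove, Corby}: 34 + 42 = 76
  {Sutton, Maple} + {Pine, Grove, Corby}: 40 + 28 = 68
  {Pine} + {Sutton, Maple, Grove, Corby}: 12 + 46 = 58
  {Sutton, Pine} + {Maple, Grove, Corby}: 26 + 40 = 66
  {Maple, Pine} + {Sutton, Grove, Corby}: 34 + 42 = 76
  … (15 splits in total)
  {Sutton, Maple, Pine, Grove} + {Corby}: 40 + 6 = 46  ← best
Best: vehicle 1 Spruce → Sutton → Maple → Grove → Pine → Spruce = 40; vehicle 2 Spruce → Corby → Spruce = 6; combined 46.

46 — the smallest possible combined total.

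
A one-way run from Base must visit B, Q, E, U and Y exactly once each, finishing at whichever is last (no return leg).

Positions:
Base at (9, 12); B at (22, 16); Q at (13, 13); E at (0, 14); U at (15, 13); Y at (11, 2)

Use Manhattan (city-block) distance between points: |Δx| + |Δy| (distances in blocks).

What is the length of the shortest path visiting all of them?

There are 5! = 120 possible orderings.
Base → B → Q → E → U → Y: 17+12+14+16+15 = 74
Base → B → Q → E → Y → U: 17+12+14+23+15 = 81
Base → B → Q → U → E → Y: 17+12+2+16+23 = 70
Base → B → Q → U → Y → E: 17+12+2+15+23 = 69
Base → B → Q → Y → E → U: 17+12+13+23+16 = 81
Base → B → Q → Y → U → E: 17+12+13+15+16 = 73
Base → B → E → Q → U → Y: 17+24+14+2+15 = 72
Base → B → E → Q → Y → U: 17+24+14+13+15 = 83
Base → B → E → U → Q → Y: 17+24+16+2+13 = 72
Base → B → E → U → Y → Q: 17+24+16+15+13 = 85
Base → B → E → Y → Q → U: 17+24+23+13+2 = 79
Base → B → E → Y → U → Q: 17+24+23+15+2 = 81
Base → B → U → Q → E → Y: 17+10+2+14+23 = 66
Base → B → U → Q → Y → E: 17+10+2+13+23 = 65
… (106 more)
Base → E → Y → Q → U → B: 11+23+13+2+10 = 59  ← best
The minimum is 59.
One shortest path: Base → E → Y → Q → U → B.

Shortest open route: 59 blocks.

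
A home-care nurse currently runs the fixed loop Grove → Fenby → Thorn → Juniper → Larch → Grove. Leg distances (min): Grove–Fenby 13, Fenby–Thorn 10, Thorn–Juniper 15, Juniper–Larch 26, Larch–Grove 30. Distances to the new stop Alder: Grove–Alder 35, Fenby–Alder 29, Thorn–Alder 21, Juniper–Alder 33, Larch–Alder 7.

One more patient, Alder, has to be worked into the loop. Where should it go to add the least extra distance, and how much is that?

Minimum extra distance: 12 min, inserting Alder between Larch and Grove.

Insertion cost between consecutive stops i–j is d(i,Alder) + d(Alder,j) − d(i,j):
  between Grove and Fenby: 35 + 29 − 13 = 51
  between Fenby and Thorn: 29 + 21 − 10 = 40
  between Thorn and Juniper: 21 + 33 − 15 = 39
  between Juniper and Larch: 33 + 7 − 26 = 14
  between Larch and Grove: 7 + 35 − 30 = 12
Cheapest insertion is between Larch and Grove, adding 12.
New total = 94 + 12 = 106.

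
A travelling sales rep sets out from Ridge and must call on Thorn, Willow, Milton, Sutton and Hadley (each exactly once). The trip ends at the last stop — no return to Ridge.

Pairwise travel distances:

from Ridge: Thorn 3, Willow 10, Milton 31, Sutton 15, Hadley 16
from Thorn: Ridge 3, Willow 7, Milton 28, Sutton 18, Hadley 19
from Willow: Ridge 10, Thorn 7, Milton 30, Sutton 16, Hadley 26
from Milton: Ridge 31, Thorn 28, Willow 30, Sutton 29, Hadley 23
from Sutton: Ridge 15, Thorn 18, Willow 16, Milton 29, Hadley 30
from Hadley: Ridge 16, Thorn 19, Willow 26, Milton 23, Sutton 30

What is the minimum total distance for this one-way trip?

Minimum one-way distance = 78.

There are 5! = 120 possible orderings.
Ridge → Thorn → Willow → Milton → Sutton → Hadley: 3+7+30+29+30 = 99
Ridge → Thorn → Willow → Milton → Hadley → Sutton: 3+7+30+23+30 = 93
Ridge → Thorn → Willow → Sutton → Milton → Hadley: 3+7+16+29+23 = 78
Ridge → Thorn → Willow → Sutton → Hadley → Milton: 3+7+16+30+23 = 79
Ridge → Thorn → Willow → Hadley → Milton → Sutton: 3+7+26+23+29 = 88
Ridge → Thorn → Willow → Hadley → Sutton → Milton: 3+7+26+30+29 = 95
Ridge → Thorn → Milton → Willow → Sutton → Hadley: 3+28+30+16+30 = 107
Ridge → Thorn → Milton → Willow → Hadley → Sutton: 3+28+30+26+30 = 117
Ridge → Thorn → Milton → Sutton → Willow → Hadley: 3+28+29+16+26 = 102
Ridge → Thorn → Milton → Sutton → Hadley → Willow: 3+28+29+30+26 = 116
Ridge → Thorn → Milton → Hadley → Willow → Sutton: 3+28+23+26+16 = 96
Ridge → Thorn → Milton → Hadley → Sutton → Willow: 3+28+23+30+16 = 100
Ridge → Thorn → Sutton → Willow → Milton → Hadley: 3+18+16+30+23 = 90
Ridge → Thorn → Sutton → Willow → Hadley → Milton: 3+18+16+26+23 = 86
… (106 more)
The minimum is 78.
One shortest path: Ridge → Thorn → Willow → Sutton → Milton → Hadley.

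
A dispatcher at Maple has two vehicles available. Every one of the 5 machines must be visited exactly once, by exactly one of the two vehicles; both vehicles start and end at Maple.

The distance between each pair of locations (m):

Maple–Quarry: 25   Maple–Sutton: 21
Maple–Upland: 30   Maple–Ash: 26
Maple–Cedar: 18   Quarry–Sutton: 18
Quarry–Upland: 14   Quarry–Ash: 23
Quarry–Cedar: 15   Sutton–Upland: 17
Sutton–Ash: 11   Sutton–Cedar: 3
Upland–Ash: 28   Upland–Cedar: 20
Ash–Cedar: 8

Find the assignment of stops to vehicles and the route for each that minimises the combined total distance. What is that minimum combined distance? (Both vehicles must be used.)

127 m — the smallest possible combined total.

Check every non-empty split of the stops between the two vehicles; for each half take its own optimal tour:
  {Quarry} + {Sutton, Upland, Ash, Cedar}: 50 + 84 = 134
  {Sutton} + {Quarry, Upland, Ash, Cedar}: 42 + 93 = 135
  {Quarry, Sutton} + {Upland, Ash, Cedar}: 64 + 84 = 148
  {Upland} + {Quarry, Sutton, Ash, Cedar}: 60 + 80 = 140
  {Quarry, Upland} + {Sutton, Ash, Cedar}: 69 + 58 = 127
  {Sutton, Upland} + {Quarry, Ash, Cedar}: 68 + 74 = 142
  … (15 splits in total)
Best: vehicle 1 Maple → Quarry → Upland → Maple = 69; vehicle 2 Maple → Sutton → Ash → Cedar → Maple = 58; combined 127.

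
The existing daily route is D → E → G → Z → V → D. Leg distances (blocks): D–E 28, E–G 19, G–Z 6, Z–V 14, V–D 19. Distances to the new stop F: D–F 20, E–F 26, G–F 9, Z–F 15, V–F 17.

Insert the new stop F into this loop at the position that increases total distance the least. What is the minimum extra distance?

Insertion cost between consecutive stops i–j is d(i,F) + d(F,j) − d(i,j):
  between D and E: 20 + 26 − 28 = 18
  between E and G: 26 + 9 − 19 = 16
  between G and Z: 9 + 15 − 6 = 18
  between Z and V: 15 + 17 − 14 = 18
  between V and D: 17 + 20 − 19 = 18
Cheapest insertion is between E and G, adding 16.
New total = 86 + 16 = 102.

Adding 16 blocks by placing F on the E–G leg.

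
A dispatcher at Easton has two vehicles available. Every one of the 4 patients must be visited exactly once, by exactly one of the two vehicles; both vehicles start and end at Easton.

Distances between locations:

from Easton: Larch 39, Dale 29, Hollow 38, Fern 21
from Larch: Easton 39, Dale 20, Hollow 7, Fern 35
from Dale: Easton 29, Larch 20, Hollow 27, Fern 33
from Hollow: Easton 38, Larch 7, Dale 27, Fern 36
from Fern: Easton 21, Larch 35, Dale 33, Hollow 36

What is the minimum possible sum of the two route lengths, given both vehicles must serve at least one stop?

Try each way of splitting the stops between the two vehicles (each non-empty) and, for each split, find the best tour for each vehicle:
  {Larch} + {Dale, Hollow, Fern}: 78 + 113 = 191
  {Dale} + {Larch, Hollow, Fern}: 58 + 101 = 159
  {Larch, Dale} + {Hollow, Fern}: 88 + 95 = 183
  {Hollow} + {Larch, Dale, Fern}: 76 + 105 = 181
  {Larch, Hollow} + {Dale, Fern}: 84 + 83 = 167
  {Dale, Hollow} + {Larch, Fern}: 94 + 95 = 189
  … (7 splits in total)
  {Larch, Dale, Hollow} + {Fern}: 94 + 42 = 136  ← best
Best: vehicle 1 Easton → Dale → Larch → Hollow → Easton = 94; vehicle 2 Easton → Fern → Easton = 42; combined 136.

Minimum combined distance: 136.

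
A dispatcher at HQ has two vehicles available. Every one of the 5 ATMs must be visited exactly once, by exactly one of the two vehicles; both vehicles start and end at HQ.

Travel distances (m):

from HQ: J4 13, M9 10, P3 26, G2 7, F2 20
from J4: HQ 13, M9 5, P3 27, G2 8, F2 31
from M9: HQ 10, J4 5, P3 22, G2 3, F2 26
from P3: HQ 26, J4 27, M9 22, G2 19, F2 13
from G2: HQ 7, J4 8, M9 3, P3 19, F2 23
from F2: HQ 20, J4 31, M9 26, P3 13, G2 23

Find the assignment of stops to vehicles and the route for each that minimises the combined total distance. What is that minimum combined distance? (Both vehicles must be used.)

Check every non-empty split of the stops between the two vehicles; for each half take its own optimal tour:
  {J4} + {M9, P3, G2, F2}: 26 + 65 = 91
  {M9} + {J4, P3, G2, F2}: 20 + 73 = 93
  {J4, M9} + {P3, G2, F2}: 28 + 59 = 87
  {P3} + {J4, M9, G2, F2}: 52 + 64 = 116
  {J4, P3} + {M9, G2, F2}: 66 + 56 = 122
  {M9, P3} + {J4, G2, F2}: 58 + 64 = 122
  … (15 splits in total)
Best: vehicle 1 HQ → J4 → M9 → HQ = 28; vehicle 2 HQ → G2 → P3 → F2 → HQ = 59; combined 87.

87 m — the smallest possible combined total.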